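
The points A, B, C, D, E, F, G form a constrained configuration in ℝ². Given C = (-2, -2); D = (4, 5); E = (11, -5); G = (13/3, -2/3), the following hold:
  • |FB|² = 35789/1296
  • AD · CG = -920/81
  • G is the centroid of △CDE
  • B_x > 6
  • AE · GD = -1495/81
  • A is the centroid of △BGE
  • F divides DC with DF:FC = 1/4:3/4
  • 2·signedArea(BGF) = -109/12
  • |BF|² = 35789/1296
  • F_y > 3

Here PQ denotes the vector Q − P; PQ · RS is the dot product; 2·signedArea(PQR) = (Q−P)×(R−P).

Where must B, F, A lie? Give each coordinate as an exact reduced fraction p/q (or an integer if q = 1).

A = (196/27, -53/27)
B = (58/9, -2/9)
F = (5/2, 13/4)

1. F_x = 5/2  [F divides DC with DF:FC = 1/4:3/4]
2. F_y = 13/4  [F divides DC with DF:FC = 1/4:3/4]
   → F = (5/2, 13/4)
3. A_x = 196/27  [AE · GD = -1495/81 ∩ AD · CG = -920/81]
4. A_y = -53/27  [AE · GD = -1495/81 ∩ AD · CG = -920/81]
   → A = (196/27, -53/27)
5. B_x = 58/9  [2·signedArea(BGF) = -109/12 ∩ A is the centroid of △BGE]
6. B_y = -2/9  [2·signedArea(BGF) = -109/12 ∩ A is the centroid of △BGE]
   → B = (58/9, -2/9)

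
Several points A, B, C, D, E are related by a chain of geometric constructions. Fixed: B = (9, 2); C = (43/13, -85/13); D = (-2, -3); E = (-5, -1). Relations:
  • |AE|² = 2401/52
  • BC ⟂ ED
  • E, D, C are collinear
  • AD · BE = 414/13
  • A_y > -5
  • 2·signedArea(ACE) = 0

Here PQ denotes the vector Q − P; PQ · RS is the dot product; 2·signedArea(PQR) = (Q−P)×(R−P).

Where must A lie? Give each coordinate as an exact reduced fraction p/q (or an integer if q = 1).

A = (17/26, -62/13)

1. A_x = 17/26  [2·signedArea(ACE) = 0 ∩ AD · BE = 414/13]
2. A_y = -62/13  [2·signedArea(ACE) = 0 ∩ AD · BE = 414/13]
   → A = (17/26, -62/13)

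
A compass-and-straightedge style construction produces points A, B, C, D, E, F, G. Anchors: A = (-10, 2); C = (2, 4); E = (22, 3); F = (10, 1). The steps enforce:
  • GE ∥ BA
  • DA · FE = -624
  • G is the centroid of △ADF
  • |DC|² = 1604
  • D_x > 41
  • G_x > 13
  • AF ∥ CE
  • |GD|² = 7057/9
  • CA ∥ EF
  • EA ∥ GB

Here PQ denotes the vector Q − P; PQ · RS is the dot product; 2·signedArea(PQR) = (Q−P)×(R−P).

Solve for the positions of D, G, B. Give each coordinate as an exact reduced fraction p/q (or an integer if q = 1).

1. D_x = 42  [line -12·x + -2·y + 508 = 0 ∩ |DC|² = 1604]
2. D_y = 2  [line -12·x + -2·y + 508 = 0 ∩ |DC|² = 1604]
   → D = (42, 2)
3. G_x = 14  [G is the centroid of △ADF]
4. G_y = 5/3  [G is the centroid of △ADF]
   → G = (14, 5/3)
5. B_x = -18  [GE ∥ BA ∩ EA ∥ GB]
6. B_y = 2/3  [GE ∥ BA ∩ EA ∥ GB]
   → B = (-18, 2/3)

B = (-18, 2/3)
D = (42, 2)
G = (14, 5/3)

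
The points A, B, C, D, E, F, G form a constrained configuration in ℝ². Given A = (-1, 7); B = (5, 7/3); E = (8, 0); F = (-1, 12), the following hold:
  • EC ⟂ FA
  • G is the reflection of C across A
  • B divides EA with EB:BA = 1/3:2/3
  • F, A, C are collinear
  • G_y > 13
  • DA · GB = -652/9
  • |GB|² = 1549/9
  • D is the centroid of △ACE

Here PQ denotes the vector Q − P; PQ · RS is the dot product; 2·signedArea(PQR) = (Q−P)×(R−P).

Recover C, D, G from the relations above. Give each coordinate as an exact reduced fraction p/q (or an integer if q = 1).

C = (-1, 0)
D = (2, 7/3)
G = (-1, 14)

1. C_x = -1  [F, A, C are collinear ∩ EC ⟂ FA]
2. C_y = 0  [F, A, C are collinear ∩ EC ⟂ FA]
   → C = (-1, 0)
3. D_x = 2  [D is the centroid of △ACE]
4. D_y = 7/3  [D is the centroid of △ACE]
   → D = (2, 7/3)
5. G_x = -1  [G is the reflection of C across A]
6. G_y = 14  [G is the reflection of C across A]
   → G = (-1, 14)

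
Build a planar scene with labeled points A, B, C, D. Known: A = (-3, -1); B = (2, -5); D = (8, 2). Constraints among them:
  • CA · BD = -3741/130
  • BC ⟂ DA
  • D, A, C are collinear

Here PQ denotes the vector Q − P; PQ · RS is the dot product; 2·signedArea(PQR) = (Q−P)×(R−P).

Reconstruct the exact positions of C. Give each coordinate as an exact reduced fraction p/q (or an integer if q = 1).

C = (83/130, -1/130)

1. C_x = 83/130  [D, A, C are collinear ∩ BC ⟂ DA]
2. C_y = -1/130  [D, A, C are collinear ∩ BC ⟂ DA]
   → C = (83/130, -1/130)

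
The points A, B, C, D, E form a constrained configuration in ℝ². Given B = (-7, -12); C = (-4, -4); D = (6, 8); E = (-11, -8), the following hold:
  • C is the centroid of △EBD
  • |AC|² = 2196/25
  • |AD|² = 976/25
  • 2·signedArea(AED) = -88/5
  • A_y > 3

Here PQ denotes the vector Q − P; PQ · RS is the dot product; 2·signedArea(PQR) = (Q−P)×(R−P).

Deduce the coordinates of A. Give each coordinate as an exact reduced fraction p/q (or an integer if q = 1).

1. A_x = 2  [line -16·x + 17·y + -112/5 = 0 ∩ |AC|² = 2196/25]
2. A_y = 16/5  [line -16·x + 17·y + -112/5 = 0 ∩ |AC|² = 2196/25]
   → A = (2, 16/5)

A = (2, 16/5)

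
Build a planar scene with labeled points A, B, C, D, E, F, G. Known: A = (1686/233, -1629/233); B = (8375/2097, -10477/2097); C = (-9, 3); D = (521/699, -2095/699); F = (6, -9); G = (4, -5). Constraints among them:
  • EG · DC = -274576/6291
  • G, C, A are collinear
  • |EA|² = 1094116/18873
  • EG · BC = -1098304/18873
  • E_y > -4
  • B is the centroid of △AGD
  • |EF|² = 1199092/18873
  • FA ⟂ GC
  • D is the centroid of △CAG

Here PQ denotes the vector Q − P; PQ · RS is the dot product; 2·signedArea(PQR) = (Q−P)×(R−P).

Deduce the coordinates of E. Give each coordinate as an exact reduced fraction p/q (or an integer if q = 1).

1. E_x = 1576/2097  [line 27248/2097·x + -16768/2097·y + -637184/18873 = 0 ∩ |EA|² = 1094116/18873]
2. E_y = -6293/2097  [line 27248/2097·x + -16768/2097·y + -637184/18873 = 0 ∩ |EA|² = 1094116/18873]
   → E = (1576/2097, -6293/2097)

E = (1576/2097, -6293/2097)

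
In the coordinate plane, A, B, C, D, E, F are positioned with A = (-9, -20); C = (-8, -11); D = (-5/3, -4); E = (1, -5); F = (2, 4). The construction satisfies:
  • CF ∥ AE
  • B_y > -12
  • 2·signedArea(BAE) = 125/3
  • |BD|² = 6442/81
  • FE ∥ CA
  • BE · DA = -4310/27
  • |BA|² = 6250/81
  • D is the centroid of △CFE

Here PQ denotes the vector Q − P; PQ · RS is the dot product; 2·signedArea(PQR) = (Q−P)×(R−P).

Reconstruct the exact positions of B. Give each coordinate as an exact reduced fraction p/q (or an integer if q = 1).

1. B_x = -56/9  [2·signedArea(BAE) = 125/3 ∩ BE · DA = -4310/27]
2. B_y = -35/3  [2·signedArea(BAE) = 125/3 ∩ BE · DA = -4310/27]
   → B = (-56/9, -35/3)

B = (-56/9, -35/3)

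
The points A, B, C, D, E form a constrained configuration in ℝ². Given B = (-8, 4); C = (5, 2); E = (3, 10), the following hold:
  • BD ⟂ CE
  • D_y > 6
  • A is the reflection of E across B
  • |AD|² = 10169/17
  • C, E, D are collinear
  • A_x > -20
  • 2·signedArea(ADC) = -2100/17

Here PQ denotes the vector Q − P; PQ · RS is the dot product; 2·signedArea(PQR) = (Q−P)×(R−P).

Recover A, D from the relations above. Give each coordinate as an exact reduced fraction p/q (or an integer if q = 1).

1. A_x = -19  [A is the reflection of E across B]
2. A_y = -2  [A is the reflection of E across B]
   → A = (-19, -2)
3. D_x = 64/17  [C, E, D are collinear ∩ BD ⟂ CE]
4. D_y = 118/17  [C, E, D are collinear ∩ BD ⟂ CE]
   → D = (64/17, 118/17)

A = (-19, -2)
D = (64/17, 118/17)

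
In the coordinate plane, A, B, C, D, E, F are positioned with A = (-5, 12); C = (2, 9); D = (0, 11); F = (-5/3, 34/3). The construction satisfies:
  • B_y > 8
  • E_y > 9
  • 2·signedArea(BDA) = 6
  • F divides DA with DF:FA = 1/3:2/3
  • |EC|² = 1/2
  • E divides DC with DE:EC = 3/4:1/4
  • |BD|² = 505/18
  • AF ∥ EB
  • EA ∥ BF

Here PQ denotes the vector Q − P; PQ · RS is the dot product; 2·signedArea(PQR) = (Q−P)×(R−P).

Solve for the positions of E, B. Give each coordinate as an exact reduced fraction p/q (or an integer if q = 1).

B = (29/6, 53/6)
E = (3/2, 19/2)

1. E_x = 3/2  [E divides DC with DE:EC = 3/4:1/4]
2. E_y = 19/2  [E divides DC with DE:EC = 3/4:1/4]
   → E = (3/2, 19/2)
3. B_x = 29/6  [EA ∥ BF ∩ AF ∥ EB]
4. B_y = 53/6  [EA ∥ BF ∩ AF ∥ EB]
   → B = (29/6, 53/6)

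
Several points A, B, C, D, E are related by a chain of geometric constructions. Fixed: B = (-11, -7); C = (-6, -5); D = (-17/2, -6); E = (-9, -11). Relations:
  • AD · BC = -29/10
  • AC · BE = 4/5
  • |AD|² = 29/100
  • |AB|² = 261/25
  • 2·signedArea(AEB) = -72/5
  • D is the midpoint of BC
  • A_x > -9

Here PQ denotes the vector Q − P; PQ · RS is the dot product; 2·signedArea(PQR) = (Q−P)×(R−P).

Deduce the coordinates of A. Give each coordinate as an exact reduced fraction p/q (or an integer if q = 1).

1. A_x = -8  [AD · BC = -29/10 ∩ AC · BE = 4/5]
2. A_y = -29/5  [AD · BC = -29/10 ∩ AC · BE = 4/5]
   → A = (-8, -29/5)

A = (-8, -29/5)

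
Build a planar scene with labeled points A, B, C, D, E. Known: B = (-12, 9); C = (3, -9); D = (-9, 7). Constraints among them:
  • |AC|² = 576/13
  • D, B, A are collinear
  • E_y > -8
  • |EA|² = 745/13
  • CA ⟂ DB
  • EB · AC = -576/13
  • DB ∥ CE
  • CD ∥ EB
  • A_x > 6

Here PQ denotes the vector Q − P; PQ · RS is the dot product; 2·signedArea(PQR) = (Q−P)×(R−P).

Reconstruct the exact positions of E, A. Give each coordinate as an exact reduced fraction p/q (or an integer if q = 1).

A = (87/13, -45/13)
E = (0, -7)

1. E_x = 0  [CD ∥ EB ∩ DB ∥ CE]
2. E_y = -7  [CD ∥ EB ∩ DB ∥ CE]
   → E = (0, -7)
3. A_x = 87/13  [D, B, A are collinear ∩ CA ⟂ DB]
4. A_y = -45/13  [D, B, A are collinear ∩ CA ⟂ DB]
   → A = (87/13, -45/13)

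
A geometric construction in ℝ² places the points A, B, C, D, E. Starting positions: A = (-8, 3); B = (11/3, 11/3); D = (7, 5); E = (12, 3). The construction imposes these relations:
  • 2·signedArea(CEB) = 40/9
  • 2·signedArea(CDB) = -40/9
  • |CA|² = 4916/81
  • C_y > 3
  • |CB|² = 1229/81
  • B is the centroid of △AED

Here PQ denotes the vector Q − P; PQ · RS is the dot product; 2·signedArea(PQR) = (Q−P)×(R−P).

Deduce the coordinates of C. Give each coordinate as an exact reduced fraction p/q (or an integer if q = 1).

C = (-2/9, 31/9)

1. C_x = -2/9  [2·signedArea(CDB) = -40/9 ∩ 2·signedArea(CEB) = 40/9]
2. C_y = 31/9  [2·signedArea(CDB) = -40/9 ∩ 2·signedArea(CEB) = 40/9]
   → C = (-2/9, 31/9)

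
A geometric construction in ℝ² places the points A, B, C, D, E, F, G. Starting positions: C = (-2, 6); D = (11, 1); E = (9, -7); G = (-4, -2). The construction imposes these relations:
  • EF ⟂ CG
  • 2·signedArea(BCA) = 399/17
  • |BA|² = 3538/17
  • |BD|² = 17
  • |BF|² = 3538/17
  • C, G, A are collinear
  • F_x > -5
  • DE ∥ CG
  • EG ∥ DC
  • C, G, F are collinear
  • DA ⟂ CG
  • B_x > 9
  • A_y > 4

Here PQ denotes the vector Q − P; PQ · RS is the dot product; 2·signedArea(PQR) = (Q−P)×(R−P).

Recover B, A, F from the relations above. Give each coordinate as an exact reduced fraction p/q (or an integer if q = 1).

A = (-41/17, 74/17)
B = (10, -3)
F = (-75/17, -62/17)

1. A_x = -41/17  [C, G, A are collinear ∩ DA ⟂ CG]
2. A_y = 74/17  [C, G, A are collinear ∩ DA ⟂ CG]
   → A = (-41/17, 74/17)
3. F_x = -75/17  [C, G, F are collinear ∩ EF ⟂ CG]
4. F_y = -62/17  [C, G, F are collinear ∩ EF ⟂ CG]
   → F = (-75/17, -62/17)
5. B_x = 10  [line 28/17·x + -7/17·y + -301/17 = 0 ∩ |BF|² = 3538/17]
6. B_y = -3  [line 28/17·x + -7/17·y + -301/17 = 0 ∩ |BF|² = 3538/17]
   → B = (10, -3)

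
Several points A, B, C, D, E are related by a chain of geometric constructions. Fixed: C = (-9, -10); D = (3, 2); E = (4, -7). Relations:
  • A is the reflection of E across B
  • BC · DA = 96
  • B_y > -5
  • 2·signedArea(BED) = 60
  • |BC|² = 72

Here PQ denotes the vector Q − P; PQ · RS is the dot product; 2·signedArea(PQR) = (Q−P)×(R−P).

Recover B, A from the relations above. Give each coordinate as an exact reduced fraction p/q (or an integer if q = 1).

A = (-10, -1)
B = (-3, -4)

1. B_x = -3  [line -9·x + -1·y + -31 = 0 ∩ |BC|² = 72]
2. B_y = -4  [line -9·x + -1·y + -31 = 0 ∩ |BC|² = 72]
   → B = (-3, -4)
3. A_x = -10  [A is the reflection of E across B]
4. A_y = -1  [A is the reflection of E across B]
   → A = (-10, -1)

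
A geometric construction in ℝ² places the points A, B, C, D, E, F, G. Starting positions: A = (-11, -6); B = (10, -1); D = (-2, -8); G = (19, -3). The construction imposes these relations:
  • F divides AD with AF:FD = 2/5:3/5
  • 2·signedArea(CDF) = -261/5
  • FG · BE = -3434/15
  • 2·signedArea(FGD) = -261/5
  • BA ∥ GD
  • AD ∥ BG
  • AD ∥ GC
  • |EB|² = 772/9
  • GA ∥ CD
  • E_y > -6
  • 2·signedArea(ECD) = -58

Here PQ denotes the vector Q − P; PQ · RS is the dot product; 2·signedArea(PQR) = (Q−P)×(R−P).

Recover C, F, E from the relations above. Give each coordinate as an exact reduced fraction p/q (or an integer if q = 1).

1. C_x = 28  [GA ∥ CD ∩ AD ∥ GC]
2. C_y = -5  [GA ∥ CD ∩ AD ∥ GC]
   → C = (28, -5)
3. F_x = -37/5  [F divides AD with AF:FD = 2/5:3/5]
4. F_y = -34/5  [F divides AD with AF:FD = 2/5:3/5]
   → F = (-37/5, -34/5)
5. E_x = 2  [2·signedArea(ECD) = -58 ∩ FG · BE = -3434/15]
6. E_y = -17/3  [2·signedArea(ECD) = -58 ∩ FG · BE = -3434/15]
   → E = (2, -17/3)

C = (28, -5)
E = (2, -17/3)
F = (-37/5, -34/5)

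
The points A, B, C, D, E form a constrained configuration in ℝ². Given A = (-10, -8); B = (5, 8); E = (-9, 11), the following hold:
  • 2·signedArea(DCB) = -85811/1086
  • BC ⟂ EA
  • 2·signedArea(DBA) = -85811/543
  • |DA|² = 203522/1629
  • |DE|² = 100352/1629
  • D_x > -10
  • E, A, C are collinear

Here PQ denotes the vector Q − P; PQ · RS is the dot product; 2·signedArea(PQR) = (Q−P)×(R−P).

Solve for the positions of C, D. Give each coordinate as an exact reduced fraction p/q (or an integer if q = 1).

C = (-3301/362, 3165/362)
D = (-5111/543, 1717/543)

1. C_x = -3301/362  [E, A, C are collinear ∩ BC ⟂ EA]
2. C_y = 3165/362  [E, A, C are collinear ∩ BC ⟂ EA]
   → C = (-3301/362, 3165/362)
3. D_x = -5111/543  [2·signedArea(DCB) = -85811/1086 ∩ 2·signedArea(DBA) = -85811/543]
4. D_y = 1717/543  [2·signedArea(DCB) = -85811/1086 ∩ 2·signedArea(DBA) = -85811/543]
   → D = (-5111/543, 1717/543)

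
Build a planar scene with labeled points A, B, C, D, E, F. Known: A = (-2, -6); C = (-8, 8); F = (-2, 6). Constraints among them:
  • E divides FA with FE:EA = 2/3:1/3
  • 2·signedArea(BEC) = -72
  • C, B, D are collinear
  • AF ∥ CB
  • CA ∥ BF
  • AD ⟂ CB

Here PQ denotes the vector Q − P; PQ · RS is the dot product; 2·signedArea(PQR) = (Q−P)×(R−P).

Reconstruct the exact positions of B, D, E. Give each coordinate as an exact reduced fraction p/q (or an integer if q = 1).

B = (-8, 20)
D = (-8, -6)
E = (-2, -2)

1. B_x = -8  [CA ∥ BF ∩ AF ∥ CB]
2. B_y = 20  [CA ∥ BF ∩ AF ∥ CB]
   → B = (-8, 20)
3. D_x = -8  [C, B, D are collinear ∩ AD ⟂ CB]
4. D_y = -6  [C, B, D are collinear ∩ AD ⟂ CB]
   → D = (-8, -6)
5. E_x = -2  [E divides FA with FE:EA = 2/3:1/3]
6. E_y = -2  [E divides FA with FE:EA = 2/3:1/3]
   → E = (-2, -2)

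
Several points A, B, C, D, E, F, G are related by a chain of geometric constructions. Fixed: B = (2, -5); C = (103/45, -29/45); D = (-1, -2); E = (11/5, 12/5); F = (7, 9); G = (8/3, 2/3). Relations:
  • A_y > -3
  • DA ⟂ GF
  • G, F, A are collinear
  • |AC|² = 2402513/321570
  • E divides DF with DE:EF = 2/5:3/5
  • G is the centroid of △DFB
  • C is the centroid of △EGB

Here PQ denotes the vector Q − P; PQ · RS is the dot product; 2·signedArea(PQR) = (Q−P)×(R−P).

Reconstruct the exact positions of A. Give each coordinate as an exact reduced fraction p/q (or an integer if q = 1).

A = (631/794, -2329/794)

1. A_x = 631/794  [G, F, A are collinear ∩ DA ⟂ GF]
2. A_y = -2329/794  [G, F, A are collinear ∩ DA ⟂ GF]
   → A = (631/794, -2329/794)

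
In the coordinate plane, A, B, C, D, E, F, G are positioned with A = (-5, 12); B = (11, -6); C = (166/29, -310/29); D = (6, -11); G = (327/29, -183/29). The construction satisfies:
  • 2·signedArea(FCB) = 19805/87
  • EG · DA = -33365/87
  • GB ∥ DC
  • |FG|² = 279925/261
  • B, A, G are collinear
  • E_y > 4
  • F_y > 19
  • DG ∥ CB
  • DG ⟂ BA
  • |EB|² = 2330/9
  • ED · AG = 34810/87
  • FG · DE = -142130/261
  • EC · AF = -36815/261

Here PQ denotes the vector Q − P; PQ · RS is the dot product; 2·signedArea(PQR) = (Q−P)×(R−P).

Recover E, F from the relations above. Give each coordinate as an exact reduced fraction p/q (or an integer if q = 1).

1. E_x = -4/3  [ED · AG = 34810/87 ∩ EG · DA = -33365/87]
2. E_y = 13/3  [ED · AG = 34810/87 ∩ EG · DA = -33365/87]
   → E = (-4/3, 13/3)
3. F_x = -26/3  [EC · AF = -36815/261 ∩ FG · DE = -142130/261]
4. F_y = 59/3  [EC · AF = -36815/261 ∩ FG · DE = -142130/261]
   → F = (-26/3, 59/3)

E = (-4/3, 13/3)
F = (-26/3, 59/3)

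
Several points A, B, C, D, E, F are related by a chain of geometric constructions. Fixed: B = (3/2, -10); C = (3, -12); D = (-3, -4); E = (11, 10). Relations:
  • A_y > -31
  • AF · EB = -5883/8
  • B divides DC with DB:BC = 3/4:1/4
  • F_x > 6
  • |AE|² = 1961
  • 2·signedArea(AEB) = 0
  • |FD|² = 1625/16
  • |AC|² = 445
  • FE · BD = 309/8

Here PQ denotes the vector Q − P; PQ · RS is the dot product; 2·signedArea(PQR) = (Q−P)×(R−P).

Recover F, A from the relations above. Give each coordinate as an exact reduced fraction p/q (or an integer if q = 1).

A = (-8, -30)
F = (25/4, 0)

1. F_x = 25/4  [line 9/2·x + -6·y + -225/8 = 0 ∩ |FD|² = 1625/16]
2. F_y = 0  [line 9/2·x + -6·y + -225/8 = 0 ∩ |FD|² = 1625/16]
   → F = (25/4, 0)
3. A_x = -8  [2·signedArea(AEB) = 0 ∩ AF · EB = -5883/8]
4. A_y = -30  [2·signedArea(AEB) = 0 ∩ AF · EB = -5883/8]
   → A = (-8, -30)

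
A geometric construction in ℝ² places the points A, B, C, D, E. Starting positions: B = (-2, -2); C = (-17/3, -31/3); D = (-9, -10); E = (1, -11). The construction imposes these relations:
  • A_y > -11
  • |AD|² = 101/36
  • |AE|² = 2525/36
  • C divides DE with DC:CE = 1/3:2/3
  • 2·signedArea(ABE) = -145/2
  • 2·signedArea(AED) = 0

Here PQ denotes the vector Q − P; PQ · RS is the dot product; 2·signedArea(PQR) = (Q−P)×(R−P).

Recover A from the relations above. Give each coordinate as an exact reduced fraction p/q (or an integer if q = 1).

A = (-22/3, -61/6)

1. A_x = -22/3  [2·signedArea(AED) = 0 ∩ 2·signedArea(ABE) = -145/2]
2. A_y = -61/6  [2·signedArea(AED) = 0 ∩ 2·signedArea(ABE) = -145/2]
   → A = (-22/3, -61/6)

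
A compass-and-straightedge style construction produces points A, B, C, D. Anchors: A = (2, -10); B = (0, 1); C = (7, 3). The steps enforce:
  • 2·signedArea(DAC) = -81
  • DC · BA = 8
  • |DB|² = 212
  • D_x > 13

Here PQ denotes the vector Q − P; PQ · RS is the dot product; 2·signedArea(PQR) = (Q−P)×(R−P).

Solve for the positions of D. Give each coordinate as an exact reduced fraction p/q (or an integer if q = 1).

1. D_x = 14  [DC · BA = 8 ∩ 2·signedArea(DAC) = -81]
2. D_y = 5  [DC · BA = 8 ∩ 2·signedArea(DAC) = -81]
   → D = (14, 5)

D = (14, 5)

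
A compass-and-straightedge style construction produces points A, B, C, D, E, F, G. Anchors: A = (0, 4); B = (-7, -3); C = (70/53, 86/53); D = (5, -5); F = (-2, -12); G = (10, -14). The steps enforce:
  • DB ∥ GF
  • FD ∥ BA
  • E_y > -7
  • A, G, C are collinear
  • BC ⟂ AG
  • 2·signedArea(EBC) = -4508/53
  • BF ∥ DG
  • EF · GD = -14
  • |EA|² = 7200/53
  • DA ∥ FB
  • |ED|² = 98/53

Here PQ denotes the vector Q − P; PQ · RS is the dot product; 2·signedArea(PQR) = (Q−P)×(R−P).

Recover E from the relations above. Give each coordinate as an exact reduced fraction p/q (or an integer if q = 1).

E = (300/53, -328/53)

1. E_x = 300/53  [line -245/53·x + 441/53·y + 4116/53 = 0 ∩ |ED|² = 98/53]
2. E_y = -328/53  [line -245/53·x + 441/53·y + 4116/53 = 0 ∩ |ED|² = 98/53]
   → E = (300/53, -328/53)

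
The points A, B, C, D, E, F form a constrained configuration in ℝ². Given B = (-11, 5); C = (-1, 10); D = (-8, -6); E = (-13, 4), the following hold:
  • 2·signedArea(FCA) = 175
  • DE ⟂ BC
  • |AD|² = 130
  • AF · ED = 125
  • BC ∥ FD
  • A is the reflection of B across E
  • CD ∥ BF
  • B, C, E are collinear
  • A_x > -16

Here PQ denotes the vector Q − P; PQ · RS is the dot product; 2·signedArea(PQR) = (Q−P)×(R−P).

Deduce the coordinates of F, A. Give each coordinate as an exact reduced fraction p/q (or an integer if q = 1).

A = (-15, 3)
F = (-18, -11)

1. F_x = -18  [BC ∥ FD ∩ CD ∥ BF]
2. F_y = -11  [BC ∥ FD ∩ CD ∥ BF]
   → F = (-18, -11)
3. A_x = -15  [A is the reflection of B across E]
4. A_y = 3  [A is the reflection of B across E]
   → A = (-15, 3)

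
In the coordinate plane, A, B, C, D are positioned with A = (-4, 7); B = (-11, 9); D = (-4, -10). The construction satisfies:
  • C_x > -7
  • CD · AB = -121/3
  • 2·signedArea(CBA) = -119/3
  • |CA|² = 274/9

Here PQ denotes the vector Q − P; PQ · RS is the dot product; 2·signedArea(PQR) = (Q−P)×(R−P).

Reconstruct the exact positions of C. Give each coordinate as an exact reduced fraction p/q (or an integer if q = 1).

C = (-19/3, 2)

1. C_x = -19/3  [CD · AB = -121/3 ∩ 2·signedArea(CBA) = -119/3]
2. C_y = 2  [CD · AB = -121/3 ∩ 2·signedArea(CBA) = -119/3]
   → C = (-19/3, 2)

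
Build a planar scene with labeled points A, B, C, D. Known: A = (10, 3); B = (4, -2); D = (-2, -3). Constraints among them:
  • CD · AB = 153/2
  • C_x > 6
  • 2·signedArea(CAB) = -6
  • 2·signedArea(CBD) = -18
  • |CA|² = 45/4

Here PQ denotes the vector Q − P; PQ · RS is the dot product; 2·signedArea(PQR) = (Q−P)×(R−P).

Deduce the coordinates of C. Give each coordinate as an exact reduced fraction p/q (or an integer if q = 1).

C = (7, 3/2)

1. C_x = 7  [2·signedArea(CBD) = -18 ∩ CD · AB = 153/2]
2. C_y = 3/2  [2·signedArea(CBD) = -18 ∩ CD · AB = 153/2]
   → C = (7, 3/2)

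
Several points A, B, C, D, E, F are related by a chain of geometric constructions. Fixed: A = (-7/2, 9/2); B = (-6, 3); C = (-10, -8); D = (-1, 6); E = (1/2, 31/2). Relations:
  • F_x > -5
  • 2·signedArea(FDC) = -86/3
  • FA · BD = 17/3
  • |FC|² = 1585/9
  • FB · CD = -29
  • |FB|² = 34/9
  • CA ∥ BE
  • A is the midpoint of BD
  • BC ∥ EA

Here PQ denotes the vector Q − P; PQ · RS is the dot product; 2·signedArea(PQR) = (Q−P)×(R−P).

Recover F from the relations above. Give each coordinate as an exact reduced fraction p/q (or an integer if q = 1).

1. F_x = -13/3  [2·signedArea(FDC) = -86/3 ∩ FB · CD = -29]
2. F_y = 4  [2·signedArea(FDC) = -86/3 ∩ FB · CD = -29]
   → F = (-13/3, 4)

F = (-13/3, 4)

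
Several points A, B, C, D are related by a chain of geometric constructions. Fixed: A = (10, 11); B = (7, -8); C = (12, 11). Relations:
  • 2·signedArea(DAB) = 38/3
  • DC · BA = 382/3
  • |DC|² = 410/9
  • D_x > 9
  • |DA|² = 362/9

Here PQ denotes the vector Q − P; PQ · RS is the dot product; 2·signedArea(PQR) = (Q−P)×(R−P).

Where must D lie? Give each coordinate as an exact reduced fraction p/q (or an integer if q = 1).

1. D_x = 29/3  [DC · BA = 382/3 ∩ 2·signedArea(DAB) = 38/3]
2. D_y = 14/3  [DC · BA = 382/3 ∩ 2·signedArea(DAB) = 38/3]
   → D = (29/3, 14/3)

D = (29/3, 14/3)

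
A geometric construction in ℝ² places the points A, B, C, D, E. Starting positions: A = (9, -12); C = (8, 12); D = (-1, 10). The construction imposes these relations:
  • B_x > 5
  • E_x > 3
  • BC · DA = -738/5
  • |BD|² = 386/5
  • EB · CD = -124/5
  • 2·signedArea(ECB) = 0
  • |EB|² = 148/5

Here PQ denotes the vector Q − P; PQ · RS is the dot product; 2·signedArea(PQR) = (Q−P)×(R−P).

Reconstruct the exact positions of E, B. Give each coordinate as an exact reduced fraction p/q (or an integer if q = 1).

1. B_x = 28/5  [line -10·x + 22·y + -182/5 = 0 ∩ |BD|² = 386/5]
2. B_y = 21/5  [line -10·x + 22·y + -182/5 = 0 ∩ |BD|² = 386/5]
   → B = (28/5, 21/5)
3. E_x = 4  [2·signedArea(ECB) = 0 ∩ EB · CD = -124/5]
4. E_y = -1  [2·signedArea(ECB) = 0 ∩ EB · CD = -124/5]
   → E = (4, -1)

B = (28/5, 21/5)
E = (4, -1)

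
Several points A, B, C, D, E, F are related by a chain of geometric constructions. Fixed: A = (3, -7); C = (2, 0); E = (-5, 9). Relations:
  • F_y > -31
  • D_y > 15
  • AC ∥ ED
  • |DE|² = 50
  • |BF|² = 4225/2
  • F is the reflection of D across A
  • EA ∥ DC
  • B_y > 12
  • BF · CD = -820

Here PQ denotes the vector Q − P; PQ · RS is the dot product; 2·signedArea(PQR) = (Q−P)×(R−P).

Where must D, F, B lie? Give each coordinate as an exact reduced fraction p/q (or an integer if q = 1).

1. D_x = -6  [EA ∥ DC ∩ AC ∥ ED]
2. D_y = 16  [EA ∥ DC ∩ AC ∥ ED]
   → D = (-6, 16)
3. F_x = 12  [F is the reflection of D across A]
4. F_y = -30  [F is the reflection of D across A]
   → F = (12, -30)
5. B_x = -11/2  [line 8·x + -16·y + 244 = 0 ∩ |BF|² = 4225/2]
6. B_y = 25/2  [line 8·x + -16·y + 244 = 0 ∩ |BF|² = 4225/2]
   → B = (-11/2, 25/2)

B = (-11/2, 25/2)
D = (-6, 16)
F = (12, -30)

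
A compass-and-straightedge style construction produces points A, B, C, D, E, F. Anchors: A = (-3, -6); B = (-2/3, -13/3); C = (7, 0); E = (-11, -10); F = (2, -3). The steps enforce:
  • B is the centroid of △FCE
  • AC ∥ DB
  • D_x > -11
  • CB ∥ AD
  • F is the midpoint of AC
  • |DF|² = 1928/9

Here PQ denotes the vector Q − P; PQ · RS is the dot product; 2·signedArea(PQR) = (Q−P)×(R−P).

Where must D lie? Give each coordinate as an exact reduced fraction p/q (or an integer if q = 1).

1. D_x = -32/3  [AC ∥ DB ∩ CB ∥ AD]
2. D_y = -31/3  [AC ∥ DB ∩ CB ∥ AD]
   → D = (-32/3, -31/3)

D = (-32/3, -31/3)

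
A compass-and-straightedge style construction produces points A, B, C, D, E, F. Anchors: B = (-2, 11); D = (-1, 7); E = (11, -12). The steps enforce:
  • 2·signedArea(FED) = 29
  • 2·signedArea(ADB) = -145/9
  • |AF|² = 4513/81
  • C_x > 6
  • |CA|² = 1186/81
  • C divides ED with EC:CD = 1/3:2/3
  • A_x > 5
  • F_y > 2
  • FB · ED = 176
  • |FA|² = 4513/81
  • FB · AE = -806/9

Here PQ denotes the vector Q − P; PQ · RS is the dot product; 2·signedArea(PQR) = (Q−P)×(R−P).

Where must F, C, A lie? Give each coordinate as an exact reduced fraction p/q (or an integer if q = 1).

1. F_x = 0  [2·signedArea(FED) = 29 ∩ FB · ED = 176]
2. F_y = 3  [2·signedArea(FED) = 29 ∩ FB · ED = 176]
   → F = (0, 3)
3. C_x = 7  [C divides ED with EC:CD = 1/3:2/3]
4. C_y = -17/3  [C divides ED with EC:CD = 1/3:2/3]
   → C = (7, -17/3)
5. A_x = 16/3  [FB · AE = -806/9 ∩ 2·signedArea(ADB) = -145/9]
6. A_y = -20/9  [FB · AE = -806/9 ∩ 2·signedArea(ADB) = -145/9]
   → A = (16/3, -20/9)

A = (16/3, -20/9)
C = (7, -17/3)
F = (0, 3)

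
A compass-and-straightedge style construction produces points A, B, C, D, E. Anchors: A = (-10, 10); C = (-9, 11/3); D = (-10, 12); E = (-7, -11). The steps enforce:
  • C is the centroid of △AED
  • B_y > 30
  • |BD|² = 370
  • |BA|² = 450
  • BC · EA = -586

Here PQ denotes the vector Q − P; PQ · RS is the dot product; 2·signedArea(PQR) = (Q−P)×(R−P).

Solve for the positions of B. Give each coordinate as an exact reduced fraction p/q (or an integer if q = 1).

B = (-13, 31)

1. B_x = -13  [line 3·x + -21·y + 690 = 0 ∩ |BA|² = 450]
2. B_y = 31  [line 3·x + -21·y + 690 = 0 ∩ |BA|² = 450]
   → B = (-13, 31)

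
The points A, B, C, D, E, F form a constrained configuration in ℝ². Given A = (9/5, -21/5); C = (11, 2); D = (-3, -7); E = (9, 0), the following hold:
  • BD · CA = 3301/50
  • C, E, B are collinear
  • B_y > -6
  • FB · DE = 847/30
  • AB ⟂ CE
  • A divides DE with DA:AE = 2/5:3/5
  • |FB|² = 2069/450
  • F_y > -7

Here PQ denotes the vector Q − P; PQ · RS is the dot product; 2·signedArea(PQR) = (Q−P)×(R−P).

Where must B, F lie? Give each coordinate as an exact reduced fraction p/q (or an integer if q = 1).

1. B_x = 33/10  [C, E, B are collinear ∩ AB ⟂ CE]
2. B_y = -57/10  [C, E, B are collinear ∩ AB ⟂ CE]
   → B = (33/10, -57/10)
3. F_x = 6/5  [line -12·x + -7·y + -428/15 = 0 ∩ |FB|² = 2069/450]
4. F_y = -92/15  [line -12·x + -7·y + -428/15 = 0 ∩ |FB|² = 2069/450]
   → F = (6/5, -92/15)

B = (33/10, -57/10)
F = (6/5, -92/15)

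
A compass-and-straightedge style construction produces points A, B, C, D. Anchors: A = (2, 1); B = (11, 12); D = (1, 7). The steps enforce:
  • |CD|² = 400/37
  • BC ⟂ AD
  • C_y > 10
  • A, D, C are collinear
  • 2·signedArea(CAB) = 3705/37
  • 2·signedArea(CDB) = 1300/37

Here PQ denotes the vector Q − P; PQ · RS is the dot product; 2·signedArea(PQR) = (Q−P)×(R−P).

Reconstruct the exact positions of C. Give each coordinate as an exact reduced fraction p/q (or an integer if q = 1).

1. C_x = 17/37  [A, D, C are collinear ∩ BC ⟂ AD]
2. C_y = 379/37  [A, D, C are collinear ∩ BC ⟂ AD]
   → C = (17/37, 379/37)

C = (17/37, 379/37)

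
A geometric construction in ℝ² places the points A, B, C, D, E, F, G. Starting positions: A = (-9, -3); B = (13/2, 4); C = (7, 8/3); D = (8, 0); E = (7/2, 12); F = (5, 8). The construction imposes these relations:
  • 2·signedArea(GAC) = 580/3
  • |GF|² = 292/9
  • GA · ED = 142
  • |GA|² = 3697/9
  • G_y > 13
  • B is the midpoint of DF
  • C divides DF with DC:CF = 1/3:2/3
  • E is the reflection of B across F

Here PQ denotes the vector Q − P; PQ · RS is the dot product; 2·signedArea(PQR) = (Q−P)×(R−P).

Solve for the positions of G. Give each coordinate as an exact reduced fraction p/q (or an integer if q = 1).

G = (3, 40/3)

1. G_x = 3  [2·signedArea(GAC) = 580/3 ∩ GA · ED = 142]
2. G_y = 40/3  [2·signedArea(GAC) = 580/3 ∩ GA · ED = 142]
   → G = (3, 40/3)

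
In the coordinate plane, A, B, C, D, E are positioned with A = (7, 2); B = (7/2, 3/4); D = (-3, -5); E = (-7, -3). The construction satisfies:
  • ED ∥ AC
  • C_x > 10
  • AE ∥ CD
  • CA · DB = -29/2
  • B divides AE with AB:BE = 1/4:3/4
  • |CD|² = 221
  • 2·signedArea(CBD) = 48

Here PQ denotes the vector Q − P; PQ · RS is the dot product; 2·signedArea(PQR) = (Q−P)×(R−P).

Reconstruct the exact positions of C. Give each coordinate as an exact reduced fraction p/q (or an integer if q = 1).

1. C_x = 11  [AE ∥ CD ∩ ED ∥ AC]
2. C_y = 0  [AE ∥ CD ∩ ED ∥ AC]
   → C = (11, 0)

C = (11, 0)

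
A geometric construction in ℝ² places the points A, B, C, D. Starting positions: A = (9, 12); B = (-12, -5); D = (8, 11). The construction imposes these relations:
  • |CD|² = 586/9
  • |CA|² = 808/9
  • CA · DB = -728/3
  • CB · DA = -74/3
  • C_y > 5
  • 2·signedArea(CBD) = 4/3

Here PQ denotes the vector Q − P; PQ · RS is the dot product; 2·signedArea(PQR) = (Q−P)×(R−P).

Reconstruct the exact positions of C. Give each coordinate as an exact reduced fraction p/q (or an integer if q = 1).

C = (5/3, 6)

1. C_x = 5/3  [CB · DA = -74/3 ∩ CA · DB = -728/3]
2. C_y = 6  [CB · DA = -74/3 ∩ CA · DB = -728/3]
   → C = (5/3, 6)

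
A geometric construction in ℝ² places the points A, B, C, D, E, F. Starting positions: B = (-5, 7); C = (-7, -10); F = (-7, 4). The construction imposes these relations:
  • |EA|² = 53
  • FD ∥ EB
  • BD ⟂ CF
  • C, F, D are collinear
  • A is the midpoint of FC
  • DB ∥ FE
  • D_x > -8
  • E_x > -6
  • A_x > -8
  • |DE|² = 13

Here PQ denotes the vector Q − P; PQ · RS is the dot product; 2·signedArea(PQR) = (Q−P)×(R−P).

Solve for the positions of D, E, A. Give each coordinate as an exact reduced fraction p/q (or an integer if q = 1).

A = (-7, -3)
D = (-7, 7)
E = (-5, 4)

1. D_x = -7  [C, F, D are collinear ∩ BD ⟂ CF]
2. D_y = 7  [C, F, D are collinear ∩ BD ⟂ CF]
   → D = (-7, 7)
3. E_x = -5  [FD ∥ EB ∩ DB ∥ FE]
4. E_y = 4  [FD ∥ EB ∩ DB ∥ FE]
   → E = (-5, 4)
5. A_x = -7  [A is the midpoint of FC]
6. A_y = -3  [A is the midpoint of FC]
   → A = (-7, -3)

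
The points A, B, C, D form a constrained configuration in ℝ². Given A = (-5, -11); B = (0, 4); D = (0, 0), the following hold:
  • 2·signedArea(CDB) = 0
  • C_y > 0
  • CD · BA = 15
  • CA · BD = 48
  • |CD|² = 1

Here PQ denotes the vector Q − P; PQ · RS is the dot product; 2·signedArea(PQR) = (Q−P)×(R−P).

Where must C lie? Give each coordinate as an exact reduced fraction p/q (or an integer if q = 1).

C = (0, 1)

1. C_x = 0  [2·signedArea(CDB) = 0 ∩ CA · BD = 48]
2. C_y = 1  [2·signedArea(CDB) = 0 ∩ CA · BD = 48]
   → C = (0, 1)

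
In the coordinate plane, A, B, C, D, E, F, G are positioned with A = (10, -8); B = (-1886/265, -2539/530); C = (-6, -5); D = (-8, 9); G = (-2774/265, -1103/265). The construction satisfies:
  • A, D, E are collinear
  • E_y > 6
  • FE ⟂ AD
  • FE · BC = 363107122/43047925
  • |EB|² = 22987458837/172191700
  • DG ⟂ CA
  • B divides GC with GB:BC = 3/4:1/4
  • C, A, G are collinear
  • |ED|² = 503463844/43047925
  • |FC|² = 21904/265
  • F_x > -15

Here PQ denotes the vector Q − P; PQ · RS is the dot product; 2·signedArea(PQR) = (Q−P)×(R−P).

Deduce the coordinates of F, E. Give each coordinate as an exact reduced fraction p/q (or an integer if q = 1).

1. E_x = -895676/162445  [line -17·x + -18·y + 26 = 0 ∩ |EB|² = 22987458837/172191700]
2. E_y = 1080559/162445  [line -17·x + -18·y + 26 = 0 ∩ |EB|² = 22987458837/172191700]
   → E = (-895676/162445, 1080559/162445)
3. F_x = -3958/265  [FE · BC = 363107122/43047925 ∩ FE ⟂ AD]
4. F_y = -881/265  [FE · BC = 363107122/43047925 ∩ FE ⟂ AD]
   → F = (-3958/265, -881/265)

E = (-895676/162445, 1080559/162445)
F = (-3958/265, -881/265)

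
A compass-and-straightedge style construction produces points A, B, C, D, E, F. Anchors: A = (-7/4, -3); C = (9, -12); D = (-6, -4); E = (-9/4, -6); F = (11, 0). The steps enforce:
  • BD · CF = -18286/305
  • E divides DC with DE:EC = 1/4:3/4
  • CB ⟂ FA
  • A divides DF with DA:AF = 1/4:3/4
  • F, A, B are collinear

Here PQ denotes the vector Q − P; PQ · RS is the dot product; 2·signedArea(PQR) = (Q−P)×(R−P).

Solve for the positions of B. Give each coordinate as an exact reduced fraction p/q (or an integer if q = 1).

1. B_x = 1961/305  [F, A, B are collinear ∩ CB ⟂ FA]
2. B_y = -328/305  [F, A, B are collinear ∩ CB ⟂ FA]
   → B = (1961/305, -328/305)

B = (1961/305, -328/305)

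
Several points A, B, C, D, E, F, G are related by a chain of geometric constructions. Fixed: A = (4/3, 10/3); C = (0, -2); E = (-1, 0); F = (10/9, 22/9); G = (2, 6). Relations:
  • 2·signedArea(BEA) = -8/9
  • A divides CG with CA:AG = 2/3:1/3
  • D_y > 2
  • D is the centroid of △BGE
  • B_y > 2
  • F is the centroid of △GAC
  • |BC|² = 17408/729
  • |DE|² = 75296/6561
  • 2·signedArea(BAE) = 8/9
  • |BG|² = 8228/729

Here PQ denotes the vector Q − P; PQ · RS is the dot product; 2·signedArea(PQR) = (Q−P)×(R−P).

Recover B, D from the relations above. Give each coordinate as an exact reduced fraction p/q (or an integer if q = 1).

1. B_x = 32/27  [line 10/3·x + -7/3·y + 22/9 = 0 ∩ |BC|² = 17408/729]
2. B_y = 74/27  [line 10/3·x + -7/3·y + 22/9 = 0 ∩ |BC|² = 17408/729]
   → B = (32/27, 74/27)
3. D_x = 59/81  [D is the centroid of △BGE]
4. D_y = 236/81  [D is the centroid of △BGE]
   → D = (59/81, 236/81)

B = (32/27, 74/27)
D = (59/81, 236/81)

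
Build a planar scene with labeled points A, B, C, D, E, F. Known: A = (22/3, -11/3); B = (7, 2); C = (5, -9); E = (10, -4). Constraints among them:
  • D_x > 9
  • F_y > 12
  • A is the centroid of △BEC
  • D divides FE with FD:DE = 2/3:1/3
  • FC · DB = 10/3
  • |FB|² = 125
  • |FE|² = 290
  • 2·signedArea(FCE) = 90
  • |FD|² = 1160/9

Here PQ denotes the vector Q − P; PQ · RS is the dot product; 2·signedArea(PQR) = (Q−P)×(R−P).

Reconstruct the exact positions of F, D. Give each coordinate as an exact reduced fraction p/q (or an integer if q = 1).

1. F_x = 9  [line -5·x + 5·y + -20 = 0 ∩ |FE|² = 290]
2. F_y = 13  [line -5·x + 5·y + -20 = 0 ∩ |FE|² = 290]
   → F = (9, 13)
3. D_x = 29/3  [D divides FE with FD:DE = 2/3:1/3]
4. D_y = 5/3  [D divides FE with FD:DE = 2/3:1/3]
   → D = (29/3, 5/3)

D = (29/3, 5/3)
F = (9, 13)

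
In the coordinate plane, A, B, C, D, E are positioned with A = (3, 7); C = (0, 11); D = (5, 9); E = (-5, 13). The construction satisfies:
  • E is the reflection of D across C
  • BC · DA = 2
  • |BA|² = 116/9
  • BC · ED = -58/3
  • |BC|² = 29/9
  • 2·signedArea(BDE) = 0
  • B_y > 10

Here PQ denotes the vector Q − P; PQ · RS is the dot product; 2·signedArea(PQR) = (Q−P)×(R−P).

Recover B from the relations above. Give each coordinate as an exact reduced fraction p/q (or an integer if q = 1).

B = (5/3, 31/3)

1. B_x = 5/3  [2·signedArea(BDE) = 0 ∩ BC · ED = -58/3]
2. B_y = 31/3  [2·signedArea(BDE) = 0 ∩ BC · ED = -58/3]
   → B = (5/3, 31/3)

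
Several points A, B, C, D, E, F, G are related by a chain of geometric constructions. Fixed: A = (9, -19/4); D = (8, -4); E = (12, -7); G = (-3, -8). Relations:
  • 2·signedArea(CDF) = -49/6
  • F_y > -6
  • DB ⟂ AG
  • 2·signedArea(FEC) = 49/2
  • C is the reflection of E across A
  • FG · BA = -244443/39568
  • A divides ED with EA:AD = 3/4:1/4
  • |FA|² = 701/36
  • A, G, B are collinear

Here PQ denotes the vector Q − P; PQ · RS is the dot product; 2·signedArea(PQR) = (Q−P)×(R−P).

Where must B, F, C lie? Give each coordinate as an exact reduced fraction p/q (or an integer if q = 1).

B = (20421/2473, -12244/2473)
C = (6, -5/2)
F = (14/3, -67/12)

1. B_x = 20421/2473  [A, G, B are collinear ∩ DB ⟂ AG]
2. B_y = -12244/2473  [A, G, B are collinear ∩ DB ⟂ AG]
   → B = (20421/2473, -12244/2473)
3. F_x = 14/3  [line -1836/2473·x + -1989/9892·y + 92667/39568 = 0 ∩ |FA|² = 701/36]
4. F_y = -67/12  [line -1836/2473·x + -1989/9892·y + 92667/39568 = 0 ∩ |FA|² = 701/36]
   → F = (14/3, -67/12)
5. C_x = 6  [C is the reflection of E across A]
6. C_y = -5/2  [C is the reflection of E across A]
   → C = (6, -5/2)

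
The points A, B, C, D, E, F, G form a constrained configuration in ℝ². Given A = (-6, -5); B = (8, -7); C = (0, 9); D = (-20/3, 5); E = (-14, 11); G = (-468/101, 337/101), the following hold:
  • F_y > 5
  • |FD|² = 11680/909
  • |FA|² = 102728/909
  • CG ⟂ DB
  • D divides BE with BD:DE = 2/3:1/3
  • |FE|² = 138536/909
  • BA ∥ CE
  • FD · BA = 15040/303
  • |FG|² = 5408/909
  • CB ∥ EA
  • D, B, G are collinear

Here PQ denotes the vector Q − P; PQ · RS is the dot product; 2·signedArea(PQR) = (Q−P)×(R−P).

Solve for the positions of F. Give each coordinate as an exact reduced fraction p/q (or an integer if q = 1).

F = (-312/101, 1583/303)

1. F_x = -312/101  [line 14·x + -2·y + 16270/303 = 0 ∩ |FD|² = 11680/909]
2. F_y = 1583/303  [line 14·x + -2·y + 16270/303 = 0 ∩ |FD|² = 11680/909]
   → F = (-312/101, 1583/303)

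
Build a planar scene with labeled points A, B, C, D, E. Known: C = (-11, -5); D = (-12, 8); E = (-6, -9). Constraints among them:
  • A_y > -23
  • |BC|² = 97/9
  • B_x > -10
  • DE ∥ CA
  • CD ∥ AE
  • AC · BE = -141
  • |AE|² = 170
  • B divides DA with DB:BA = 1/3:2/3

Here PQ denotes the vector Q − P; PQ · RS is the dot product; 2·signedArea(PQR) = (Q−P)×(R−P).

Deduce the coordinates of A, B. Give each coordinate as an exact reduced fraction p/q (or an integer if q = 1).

A = (-5, -22)
B = (-29/3, -2)

1. A_x = -5  [CD ∥ AE ∩ DE ∥ CA]
2. A_y = -22  [CD ∥ AE ∩ DE ∥ CA]
   → A = (-5, -22)
3. B_x = -29/3  [B divides DA with DB:BA = 1/3:2/3]
4. B_y = -2  [B divides DA with DB:BA = 1/3:2/3]
   → B = (-29/3, -2)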